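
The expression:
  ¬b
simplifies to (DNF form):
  ¬b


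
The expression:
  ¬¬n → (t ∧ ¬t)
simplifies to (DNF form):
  ¬n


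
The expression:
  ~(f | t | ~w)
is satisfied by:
  {w: True, t: False, f: False}


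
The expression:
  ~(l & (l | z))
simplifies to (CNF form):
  ~l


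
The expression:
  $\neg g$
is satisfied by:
  {g: False}


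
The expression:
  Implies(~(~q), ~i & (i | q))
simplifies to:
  ~i | ~q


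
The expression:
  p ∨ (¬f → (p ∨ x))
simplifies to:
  f ∨ p ∨ x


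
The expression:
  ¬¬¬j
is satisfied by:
  {j: False}


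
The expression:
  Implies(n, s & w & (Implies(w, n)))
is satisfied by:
  {w: True, s: True, n: False}
  {w: True, s: False, n: False}
  {s: True, w: False, n: False}
  {w: False, s: False, n: False}
  {n: True, w: True, s: True}


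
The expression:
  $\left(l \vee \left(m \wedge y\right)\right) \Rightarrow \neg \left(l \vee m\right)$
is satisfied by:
  {l: False, m: False, y: False}
  {y: True, l: False, m: False}
  {m: True, l: False, y: False}


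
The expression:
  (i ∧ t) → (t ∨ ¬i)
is always true.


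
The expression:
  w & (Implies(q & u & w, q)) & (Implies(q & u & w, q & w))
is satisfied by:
  {w: True}


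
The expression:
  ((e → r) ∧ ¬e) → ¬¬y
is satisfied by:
  {y: True, e: True}
  {y: True, e: False}
  {e: True, y: False}


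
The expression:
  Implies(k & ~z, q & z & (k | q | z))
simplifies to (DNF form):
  z | ~k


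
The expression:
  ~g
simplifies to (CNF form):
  ~g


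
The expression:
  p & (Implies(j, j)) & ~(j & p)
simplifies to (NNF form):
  p & ~j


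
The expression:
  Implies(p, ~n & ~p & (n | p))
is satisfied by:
  {p: False}


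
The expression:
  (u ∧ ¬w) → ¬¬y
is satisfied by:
  {y: True, w: True, u: False}
  {y: True, u: False, w: False}
  {w: True, u: False, y: False}
  {w: False, u: False, y: False}
  {y: True, w: True, u: True}
  {y: True, u: True, w: False}
  {w: True, u: True, y: False}


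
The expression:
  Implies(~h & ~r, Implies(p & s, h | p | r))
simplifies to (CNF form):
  True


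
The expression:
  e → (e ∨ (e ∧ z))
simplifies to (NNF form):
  True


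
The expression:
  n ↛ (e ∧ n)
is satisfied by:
  {n: True, e: False}


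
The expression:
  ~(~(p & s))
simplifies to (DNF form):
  p & s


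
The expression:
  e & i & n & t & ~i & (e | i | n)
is never true.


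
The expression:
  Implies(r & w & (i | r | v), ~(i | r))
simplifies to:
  ~r | ~w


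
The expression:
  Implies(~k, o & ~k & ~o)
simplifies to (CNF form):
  k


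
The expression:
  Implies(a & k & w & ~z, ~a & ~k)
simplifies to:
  z | ~a | ~k | ~w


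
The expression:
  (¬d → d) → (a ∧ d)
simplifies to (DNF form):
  a ∨ ¬d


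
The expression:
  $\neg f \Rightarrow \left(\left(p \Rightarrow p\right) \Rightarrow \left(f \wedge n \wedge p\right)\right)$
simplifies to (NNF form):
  $f$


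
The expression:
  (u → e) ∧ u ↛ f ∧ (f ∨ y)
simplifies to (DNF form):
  e ∧ u ∧ y ∧ ¬f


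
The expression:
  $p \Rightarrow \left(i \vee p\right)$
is always true.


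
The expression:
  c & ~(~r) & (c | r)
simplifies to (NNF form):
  c & r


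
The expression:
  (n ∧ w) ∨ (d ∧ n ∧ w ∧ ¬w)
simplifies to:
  n ∧ w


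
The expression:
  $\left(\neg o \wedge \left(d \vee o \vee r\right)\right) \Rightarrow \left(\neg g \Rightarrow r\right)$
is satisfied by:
  {r: True, o: True, g: True, d: False}
  {r: True, o: True, g: False, d: False}
  {r: True, g: True, o: False, d: False}
  {r: True, g: False, o: False, d: False}
  {o: True, g: True, r: False, d: False}
  {o: True, r: False, g: False, d: False}
  {o: False, g: True, r: False, d: False}
  {o: False, r: False, g: False, d: False}
  {r: True, d: True, o: True, g: True}
  {r: True, d: True, o: True, g: False}
  {r: True, d: True, g: True, o: False}
  {r: True, d: True, g: False, o: False}
  {d: True, o: True, g: True, r: False}
  {d: True, o: True, g: False, r: False}
  {d: True, g: True, o: False, r: False}


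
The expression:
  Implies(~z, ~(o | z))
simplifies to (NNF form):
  z | ~o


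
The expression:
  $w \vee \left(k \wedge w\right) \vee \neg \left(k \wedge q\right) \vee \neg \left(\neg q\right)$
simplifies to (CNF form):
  $\text{True}$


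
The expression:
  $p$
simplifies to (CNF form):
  $p$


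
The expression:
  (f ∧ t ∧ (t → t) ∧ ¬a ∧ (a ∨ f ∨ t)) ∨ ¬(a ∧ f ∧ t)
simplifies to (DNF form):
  ¬a ∨ ¬f ∨ ¬t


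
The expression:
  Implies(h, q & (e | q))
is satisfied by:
  {q: True, h: False}
  {h: False, q: False}
  {h: True, q: True}


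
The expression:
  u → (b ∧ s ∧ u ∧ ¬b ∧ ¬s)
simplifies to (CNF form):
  ¬u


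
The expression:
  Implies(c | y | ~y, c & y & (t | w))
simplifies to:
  c & y & (t | w)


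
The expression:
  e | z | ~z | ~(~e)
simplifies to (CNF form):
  True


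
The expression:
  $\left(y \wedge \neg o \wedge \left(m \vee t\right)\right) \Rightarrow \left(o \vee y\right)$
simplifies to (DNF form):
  $\text{True}$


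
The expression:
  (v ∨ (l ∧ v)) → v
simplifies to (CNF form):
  True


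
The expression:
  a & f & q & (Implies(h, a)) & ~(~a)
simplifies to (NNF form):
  a & f & q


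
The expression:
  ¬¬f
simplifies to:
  f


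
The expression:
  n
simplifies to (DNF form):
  n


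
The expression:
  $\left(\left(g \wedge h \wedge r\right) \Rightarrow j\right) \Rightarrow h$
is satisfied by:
  {h: True}


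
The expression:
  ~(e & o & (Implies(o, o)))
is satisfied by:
  {e: False, o: False}
  {o: True, e: False}
  {e: True, o: False}


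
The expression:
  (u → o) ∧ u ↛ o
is never true.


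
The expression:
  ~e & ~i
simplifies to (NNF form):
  ~e & ~i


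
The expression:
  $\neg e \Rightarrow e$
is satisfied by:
  {e: True}


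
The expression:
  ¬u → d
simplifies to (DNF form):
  d ∨ u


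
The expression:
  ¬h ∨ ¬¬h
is always true.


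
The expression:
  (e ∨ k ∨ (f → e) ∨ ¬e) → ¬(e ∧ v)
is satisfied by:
  {v: False, e: False}
  {e: True, v: False}
  {v: True, e: False}


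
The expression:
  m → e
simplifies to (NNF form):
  e ∨ ¬m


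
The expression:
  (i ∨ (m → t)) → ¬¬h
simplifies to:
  h ∨ (m ∧ ¬i ∧ ¬t)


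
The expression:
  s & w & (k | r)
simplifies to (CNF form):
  s & w & (k | r)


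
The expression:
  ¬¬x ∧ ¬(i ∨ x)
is never true.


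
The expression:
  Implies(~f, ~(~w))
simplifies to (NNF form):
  f | w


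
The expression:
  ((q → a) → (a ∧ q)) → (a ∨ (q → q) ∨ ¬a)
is always true.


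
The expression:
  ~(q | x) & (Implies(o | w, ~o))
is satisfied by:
  {q: False, o: False, x: False}


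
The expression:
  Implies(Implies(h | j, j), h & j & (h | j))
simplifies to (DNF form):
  h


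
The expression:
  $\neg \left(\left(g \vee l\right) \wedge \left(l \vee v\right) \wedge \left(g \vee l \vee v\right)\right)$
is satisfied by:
  {g: False, l: False, v: False}
  {v: True, g: False, l: False}
  {g: True, v: False, l: False}


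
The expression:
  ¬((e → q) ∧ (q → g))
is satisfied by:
  {e: True, g: False, q: False}
  {q: True, e: True, g: False}
  {q: True, g: False, e: False}
  {e: True, g: True, q: False}


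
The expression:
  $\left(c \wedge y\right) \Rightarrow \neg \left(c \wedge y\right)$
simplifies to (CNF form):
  $\neg c \vee \neg y$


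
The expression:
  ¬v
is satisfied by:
  {v: False}


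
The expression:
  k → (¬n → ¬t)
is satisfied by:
  {n: True, k: False, t: False}
  {k: False, t: False, n: False}
  {n: True, t: True, k: False}
  {t: True, k: False, n: False}
  {n: True, k: True, t: False}
  {k: True, n: False, t: False}
  {n: True, t: True, k: True}


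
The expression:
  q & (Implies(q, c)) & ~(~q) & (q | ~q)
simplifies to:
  c & q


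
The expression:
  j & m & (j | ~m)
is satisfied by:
  {m: True, j: True}


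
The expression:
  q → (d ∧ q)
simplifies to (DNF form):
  d ∨ ¬q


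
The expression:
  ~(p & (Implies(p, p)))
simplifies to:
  ~p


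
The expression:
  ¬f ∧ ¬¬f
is never true.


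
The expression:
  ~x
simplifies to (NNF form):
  ~x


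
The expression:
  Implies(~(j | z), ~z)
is always true.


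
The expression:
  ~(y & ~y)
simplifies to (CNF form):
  True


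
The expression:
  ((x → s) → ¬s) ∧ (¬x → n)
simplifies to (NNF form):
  ¬s ∧ (n ∨ x)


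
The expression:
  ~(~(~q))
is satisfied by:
  {q: False}


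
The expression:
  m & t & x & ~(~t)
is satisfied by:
  {t: True, m: True, x: True}


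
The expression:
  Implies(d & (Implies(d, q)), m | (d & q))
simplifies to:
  True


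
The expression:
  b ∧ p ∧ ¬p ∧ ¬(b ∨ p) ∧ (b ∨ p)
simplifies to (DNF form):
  False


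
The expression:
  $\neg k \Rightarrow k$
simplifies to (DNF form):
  $k$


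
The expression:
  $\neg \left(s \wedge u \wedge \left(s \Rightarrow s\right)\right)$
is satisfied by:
  {s: False, u: False}
  {u: True, s: False}
  {s: True, u: False}


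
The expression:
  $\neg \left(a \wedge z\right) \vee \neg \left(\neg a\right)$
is always true.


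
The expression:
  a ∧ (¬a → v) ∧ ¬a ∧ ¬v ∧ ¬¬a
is never true.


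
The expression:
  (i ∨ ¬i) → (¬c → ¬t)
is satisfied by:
  {c: True, t: False}
  {t: False, c: False}
  {t: True, c: True}


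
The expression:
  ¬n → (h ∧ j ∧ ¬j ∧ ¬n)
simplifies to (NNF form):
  n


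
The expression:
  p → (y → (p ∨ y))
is always true.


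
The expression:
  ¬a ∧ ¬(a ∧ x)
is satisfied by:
  {a: False}


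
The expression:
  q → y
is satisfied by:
  {y: True, q: False}
  {q: False, y: False}
  {q: True, y: True}


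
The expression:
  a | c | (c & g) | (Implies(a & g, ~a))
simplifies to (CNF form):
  True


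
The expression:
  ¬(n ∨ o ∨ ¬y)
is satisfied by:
  {y: True, n: False, o: False}


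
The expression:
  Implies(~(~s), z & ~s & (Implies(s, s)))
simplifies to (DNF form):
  ~s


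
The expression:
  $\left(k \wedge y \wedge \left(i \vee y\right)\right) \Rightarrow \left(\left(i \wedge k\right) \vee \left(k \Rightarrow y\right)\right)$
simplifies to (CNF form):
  $\text{True}$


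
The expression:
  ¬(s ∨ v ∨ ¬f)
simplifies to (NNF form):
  f ∧ ¬s ∧ ¬v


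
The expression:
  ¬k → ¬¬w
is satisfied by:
  {k: True, w: True}
  {k: True, w: False}
  {w: True, k: False}


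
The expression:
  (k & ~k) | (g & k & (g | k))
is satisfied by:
  {g: True, k: True}


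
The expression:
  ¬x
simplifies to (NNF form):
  ¬x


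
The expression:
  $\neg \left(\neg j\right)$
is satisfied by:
  {j: True}


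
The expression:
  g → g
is always true.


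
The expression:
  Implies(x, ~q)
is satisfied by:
  {q: False, x: False}
  {x: True, q: False}
  {q: True, x: False}


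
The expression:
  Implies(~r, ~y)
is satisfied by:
  {r: True, y: False}
  {y: False, r: False}
  {y: True, r: True}


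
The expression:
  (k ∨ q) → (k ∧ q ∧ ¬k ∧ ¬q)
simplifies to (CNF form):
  ¬k ∧ ¬q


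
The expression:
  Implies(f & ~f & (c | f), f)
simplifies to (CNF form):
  True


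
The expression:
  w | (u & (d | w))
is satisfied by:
  {d: True, w: True, u: True}
  {d: True, w: True, u: False}
  {w: True, u: True, d: False}
  {w: True, u: False, d: False}
  {d: True, u: True, w: False}


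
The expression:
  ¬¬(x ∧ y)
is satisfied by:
  {x: True, y: True}


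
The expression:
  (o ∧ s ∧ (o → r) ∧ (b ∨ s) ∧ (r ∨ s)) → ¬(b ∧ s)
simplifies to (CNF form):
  ¬b ∨ ¬o ∨ ¬r ∨ ¬s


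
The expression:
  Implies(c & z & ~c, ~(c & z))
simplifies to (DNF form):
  True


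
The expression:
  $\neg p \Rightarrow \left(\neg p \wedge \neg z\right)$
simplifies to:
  $p \vee \neg z$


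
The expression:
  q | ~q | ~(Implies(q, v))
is always true.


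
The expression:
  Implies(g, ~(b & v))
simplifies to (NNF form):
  ~b | ~g | ~v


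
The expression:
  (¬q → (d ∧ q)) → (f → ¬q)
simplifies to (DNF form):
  ¬f ∨ ¬q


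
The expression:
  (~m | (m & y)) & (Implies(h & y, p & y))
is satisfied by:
  {p: True, y: True, h: False, m: False}
  {y: True, p: False, h: False, m: False}
  {p: True, m: True, y: True, h: False}
  {m: True, y: True, p: False, h: False}
  {p: True, h: True, y: True, m: False}
  {p: True, h: True, y: True, m: True}
  {p: True, m: False, y: False, h: False}
  {m: False, y: False, h: False, p: False}
  {p: True, h: True, m: False, y: False}
  {h: True, m: False, y: False, p: False}


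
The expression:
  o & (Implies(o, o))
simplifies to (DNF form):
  o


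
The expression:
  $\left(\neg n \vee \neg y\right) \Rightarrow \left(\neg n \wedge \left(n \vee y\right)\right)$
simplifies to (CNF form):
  $y$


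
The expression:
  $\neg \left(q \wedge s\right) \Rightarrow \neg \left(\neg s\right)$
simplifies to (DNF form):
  $s$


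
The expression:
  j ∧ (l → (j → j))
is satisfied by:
  {j: True}


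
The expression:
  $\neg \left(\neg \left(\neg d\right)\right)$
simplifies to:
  $\neg d$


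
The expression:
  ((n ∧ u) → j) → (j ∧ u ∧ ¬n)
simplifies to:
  u ∧ (j ∨ n) ∧ (¬j ∨ ¬n)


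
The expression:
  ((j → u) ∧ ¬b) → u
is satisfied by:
  {b: True, u: True, j: True}
  {b: True, u: True, j: False}
  {b: True, j: True, u: False}
  {b: True, j: False, u: False}
  {u: True, j: True, b: False}
  {u: True, j: False, b: False}
  {j: True, u: False, b: False}


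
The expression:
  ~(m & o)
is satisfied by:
  {m: False, o: False}
  {o: True, m: False}
  {m: True, o: False}


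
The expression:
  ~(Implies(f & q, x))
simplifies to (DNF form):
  f & q & ~x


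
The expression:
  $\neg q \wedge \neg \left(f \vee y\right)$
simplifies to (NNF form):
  $\neg f \wedge \neg q \wedge \neg y$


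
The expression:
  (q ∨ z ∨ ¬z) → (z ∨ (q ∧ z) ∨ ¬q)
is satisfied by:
  {z: True, q: False}
  {q: False, z: False}
  {q: True, z: True}


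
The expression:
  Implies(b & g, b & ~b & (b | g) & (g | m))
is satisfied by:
  {g: False, b: False}
  {b: True, g: False}
  {g: True, b: False}


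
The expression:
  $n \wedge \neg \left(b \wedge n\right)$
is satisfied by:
  {n: True, b: False}


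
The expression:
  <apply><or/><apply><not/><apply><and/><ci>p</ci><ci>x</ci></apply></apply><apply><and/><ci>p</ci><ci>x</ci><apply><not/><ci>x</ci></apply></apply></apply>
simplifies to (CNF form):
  <apply><or/><apply><not/><ci>p</ci></apply><apply><not/><ci>x</ci></apply></apply>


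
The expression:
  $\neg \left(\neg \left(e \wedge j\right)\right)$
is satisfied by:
  {j: True, e: True}


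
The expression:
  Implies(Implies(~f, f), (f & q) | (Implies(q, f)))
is always true.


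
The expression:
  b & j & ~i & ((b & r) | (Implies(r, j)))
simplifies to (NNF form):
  b & j & ~i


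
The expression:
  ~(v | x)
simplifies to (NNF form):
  ~v & ~x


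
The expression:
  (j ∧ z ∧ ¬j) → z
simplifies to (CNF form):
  True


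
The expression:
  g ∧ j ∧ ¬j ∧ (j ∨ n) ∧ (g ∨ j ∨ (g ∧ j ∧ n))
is never true.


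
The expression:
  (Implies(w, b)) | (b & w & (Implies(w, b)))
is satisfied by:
  {b: True, w: False}
  {w: False, b: False}
  {w: True, b: True}


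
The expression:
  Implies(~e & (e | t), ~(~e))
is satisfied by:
  {e: True, t: False}
  {t: False, e: False}
  {t: True, e: True}


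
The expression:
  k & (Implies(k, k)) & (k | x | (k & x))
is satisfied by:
  {k: True}


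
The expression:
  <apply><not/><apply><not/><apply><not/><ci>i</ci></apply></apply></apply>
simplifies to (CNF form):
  <apply><not/><ci>i</ci></apply>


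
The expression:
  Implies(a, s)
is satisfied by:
  {s: True, a: False}
  {a: False, s: False}
  {a: True, s: True}


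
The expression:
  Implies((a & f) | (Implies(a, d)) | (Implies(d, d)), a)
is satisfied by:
  {a: True}


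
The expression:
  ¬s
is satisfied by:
  {s: False}


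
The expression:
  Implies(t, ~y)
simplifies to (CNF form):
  ~t | ~y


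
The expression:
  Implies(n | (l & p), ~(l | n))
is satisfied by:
  {n: False, l: False, p: False}
  {p: True, n: False, l: False}
  {l: True, n: False, p: False}


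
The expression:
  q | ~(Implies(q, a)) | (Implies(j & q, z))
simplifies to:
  True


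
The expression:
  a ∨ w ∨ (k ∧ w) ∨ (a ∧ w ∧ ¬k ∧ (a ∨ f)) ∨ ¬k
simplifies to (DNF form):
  a ∨ w ∨ ¬k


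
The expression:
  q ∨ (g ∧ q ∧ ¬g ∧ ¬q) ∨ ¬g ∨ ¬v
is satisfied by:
  {q: True, g: False, v: False}
  {g: False, v: False, q: False}
  {q: True, v: True, g: False}
  {v: True, g: False, q: False}
  {q: True, g: True, v: False}
  {g: True, q: False, v: False}
  {q: True, v: True, g: True}


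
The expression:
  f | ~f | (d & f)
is always true.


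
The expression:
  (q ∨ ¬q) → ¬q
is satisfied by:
  {q: False}


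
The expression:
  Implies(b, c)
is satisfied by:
  {c: True, b: False}
  {b: False, c: False}
  {b: True, c: True}


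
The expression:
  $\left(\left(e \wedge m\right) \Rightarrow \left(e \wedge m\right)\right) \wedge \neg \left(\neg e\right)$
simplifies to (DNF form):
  $e$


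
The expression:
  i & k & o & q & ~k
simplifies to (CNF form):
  False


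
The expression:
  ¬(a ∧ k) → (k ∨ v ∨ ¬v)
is always true.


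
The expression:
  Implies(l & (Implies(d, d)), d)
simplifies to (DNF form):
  d | ~l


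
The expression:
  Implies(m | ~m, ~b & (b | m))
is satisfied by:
  {m: True, b: False}


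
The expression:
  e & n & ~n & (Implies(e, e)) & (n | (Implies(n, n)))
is never true.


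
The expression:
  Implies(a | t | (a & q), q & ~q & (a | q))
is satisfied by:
  {t: False, a: False}


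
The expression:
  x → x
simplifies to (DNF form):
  True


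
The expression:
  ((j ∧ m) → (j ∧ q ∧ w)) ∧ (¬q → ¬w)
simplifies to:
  (q ∧ w) ∨ (¬j ∧ ¬w) ∨ (¬m ∧ ¬w)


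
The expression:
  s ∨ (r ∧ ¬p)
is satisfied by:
  {r: True, s: True, p: False}
  {s: True, p: False, r: False}
  {r: True, s: True, p: True}
  {s: True, p: True, r: False}
  {r: True, p: False, s: False}


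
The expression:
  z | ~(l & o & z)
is always true.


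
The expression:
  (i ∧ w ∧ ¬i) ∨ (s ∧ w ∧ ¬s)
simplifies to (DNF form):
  False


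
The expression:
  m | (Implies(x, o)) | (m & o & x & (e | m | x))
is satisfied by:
  {o: True, m: True, x: False}
  {o: True, m: False, x: False}
  {m: True, o: False, x: False}
  {o: False, m: False, x: False}
  {x: True, o: True, m: True}
  {x: True, o: True, m: False}
  {x: True, m: True, o: False}


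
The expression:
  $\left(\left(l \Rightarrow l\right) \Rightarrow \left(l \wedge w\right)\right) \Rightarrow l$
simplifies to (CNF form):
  $\text{True}$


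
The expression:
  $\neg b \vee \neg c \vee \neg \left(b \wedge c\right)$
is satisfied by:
  {c: False, b: False}
  {b: True, c: False}
  {c: True, b: False}


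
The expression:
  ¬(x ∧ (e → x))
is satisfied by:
  {x: False}


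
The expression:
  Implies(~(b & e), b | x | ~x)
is always true.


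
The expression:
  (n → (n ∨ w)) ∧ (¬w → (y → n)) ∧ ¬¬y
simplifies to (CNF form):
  y ∧ (n ∨ w)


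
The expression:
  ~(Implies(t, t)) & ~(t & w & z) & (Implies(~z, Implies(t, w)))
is never true.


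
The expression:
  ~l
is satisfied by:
  {l: False}


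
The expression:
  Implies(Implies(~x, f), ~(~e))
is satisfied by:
  {e: True, f: False, x: False}
  {x: True, e: True, f: False}
  {e: True, f: True, x: False}
  {x: True, e: True, f: True}
  {x: False, f: False, e: False}


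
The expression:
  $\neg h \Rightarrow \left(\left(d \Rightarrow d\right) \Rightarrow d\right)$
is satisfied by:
  {d: True, h: True}
  {d: True, h: False}
  {h: True, d: False}


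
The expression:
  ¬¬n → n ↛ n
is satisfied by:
  {n: False}


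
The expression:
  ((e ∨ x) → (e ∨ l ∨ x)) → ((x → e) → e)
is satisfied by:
  {x: True, e: True}
  {x: True, e: False}
  {e: True, x: False}


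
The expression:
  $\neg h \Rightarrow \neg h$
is always true.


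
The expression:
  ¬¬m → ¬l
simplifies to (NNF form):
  ¬l ∨ ¬m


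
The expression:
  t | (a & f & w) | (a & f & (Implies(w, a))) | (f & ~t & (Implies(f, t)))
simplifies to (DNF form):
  t | (a & f)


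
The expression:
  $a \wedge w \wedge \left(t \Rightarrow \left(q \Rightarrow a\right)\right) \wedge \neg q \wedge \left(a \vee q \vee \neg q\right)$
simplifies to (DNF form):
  $a \wedge w \wedge \neg q$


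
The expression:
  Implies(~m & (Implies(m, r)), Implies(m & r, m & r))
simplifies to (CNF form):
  True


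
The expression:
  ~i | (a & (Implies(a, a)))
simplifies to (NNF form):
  a | ~i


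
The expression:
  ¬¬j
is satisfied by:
  {j: True}


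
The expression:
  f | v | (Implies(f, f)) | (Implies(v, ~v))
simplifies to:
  True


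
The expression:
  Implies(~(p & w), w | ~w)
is always true.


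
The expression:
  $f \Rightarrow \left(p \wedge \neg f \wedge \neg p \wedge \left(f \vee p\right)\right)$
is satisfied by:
  {f: False}


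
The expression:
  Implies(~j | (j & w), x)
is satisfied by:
  {x: True, j: True, w: False}
  {x: True, w: False, j: False}
  {x: True, j: True, w: True}
  {x: True, w: True, j: False}
  {j: True, w: False, x: False}


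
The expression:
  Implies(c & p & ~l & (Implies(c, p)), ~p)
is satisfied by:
  {l: True, p: False, c: False}
  {p: False, c: False, l: False}
  {l: True, c: True, p: False}
  {c: True, p: False, l: False}
  {l: True, p: True, c: False}
  {p: True, l: False, c: False}
  {l: True, c: True, p: True}


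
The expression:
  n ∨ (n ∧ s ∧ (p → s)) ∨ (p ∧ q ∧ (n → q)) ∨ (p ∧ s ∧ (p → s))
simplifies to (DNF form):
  n ∨ (p ∧ q) ∨ (p ∧ s)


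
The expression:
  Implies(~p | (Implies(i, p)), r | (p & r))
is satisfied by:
  {r: True}


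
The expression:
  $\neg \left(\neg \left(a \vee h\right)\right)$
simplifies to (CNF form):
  $a \vee h$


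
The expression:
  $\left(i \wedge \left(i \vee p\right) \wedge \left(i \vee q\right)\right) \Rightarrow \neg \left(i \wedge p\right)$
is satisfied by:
  {p: False, i: False}
  {i: True, p: False}
  {p: True, i: False}


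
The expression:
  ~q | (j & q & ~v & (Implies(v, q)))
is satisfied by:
  {j: True, v: False, q: False}
  {v: False, q: False, j: False}
  {j: True, v: True, q: False}
  {v: True, j: False, q: False}
  {q: True, j: True, v: False}


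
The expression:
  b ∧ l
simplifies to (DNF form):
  b ∧ l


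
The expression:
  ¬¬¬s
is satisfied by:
  {s: False}


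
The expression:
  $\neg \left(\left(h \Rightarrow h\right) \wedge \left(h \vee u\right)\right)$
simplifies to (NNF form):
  $\neg h \wedge \neg u$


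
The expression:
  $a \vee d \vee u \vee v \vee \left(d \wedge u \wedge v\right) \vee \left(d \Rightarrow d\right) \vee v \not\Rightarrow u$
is always true.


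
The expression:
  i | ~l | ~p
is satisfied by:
  {i: True, l: False, p: False}
  {l: False, p: False, i: False}
  {i: True, p: True, l: False}
  {p: True, l: False, i: False}
  {i: True, l: True, p: False}
  {l: True, i: False, p: False}
  {i: True, p: True, l: True}


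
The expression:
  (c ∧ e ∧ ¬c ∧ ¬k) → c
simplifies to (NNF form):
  True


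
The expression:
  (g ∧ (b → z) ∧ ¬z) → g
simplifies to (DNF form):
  True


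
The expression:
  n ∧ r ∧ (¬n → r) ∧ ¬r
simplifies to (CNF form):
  False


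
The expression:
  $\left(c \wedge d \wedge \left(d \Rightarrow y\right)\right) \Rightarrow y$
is always true.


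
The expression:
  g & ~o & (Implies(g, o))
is never true.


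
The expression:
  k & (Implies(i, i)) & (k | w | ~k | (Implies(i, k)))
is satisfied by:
  {k: True}


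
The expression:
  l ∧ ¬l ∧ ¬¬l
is never true.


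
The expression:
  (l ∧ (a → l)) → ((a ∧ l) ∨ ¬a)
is always true.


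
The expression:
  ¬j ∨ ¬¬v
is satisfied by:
  {v: True, j: False}
  {j: False, v: False}
  {j: True, v: True}


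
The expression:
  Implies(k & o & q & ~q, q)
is always true.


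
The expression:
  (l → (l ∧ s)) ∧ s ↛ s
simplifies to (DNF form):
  False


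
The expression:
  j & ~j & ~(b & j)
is never true.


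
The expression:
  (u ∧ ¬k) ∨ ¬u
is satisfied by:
  {u: False, k: False}
  {k: True, u: False}
  {u: True, k: False}


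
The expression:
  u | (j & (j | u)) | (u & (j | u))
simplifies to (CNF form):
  j | u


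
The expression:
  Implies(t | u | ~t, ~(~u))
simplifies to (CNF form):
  u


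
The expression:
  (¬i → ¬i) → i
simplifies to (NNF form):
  i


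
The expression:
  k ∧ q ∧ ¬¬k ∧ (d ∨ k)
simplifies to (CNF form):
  k ∧ q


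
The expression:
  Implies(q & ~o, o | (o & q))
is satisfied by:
  {o: True, q: False}
  {q: False, o: False}
  {q: True, o: True}


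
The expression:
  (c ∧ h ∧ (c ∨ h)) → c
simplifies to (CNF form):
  True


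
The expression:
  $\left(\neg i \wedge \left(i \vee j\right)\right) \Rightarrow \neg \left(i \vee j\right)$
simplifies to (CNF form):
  $i \vee \neg j$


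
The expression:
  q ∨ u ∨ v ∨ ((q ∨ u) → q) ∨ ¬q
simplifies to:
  True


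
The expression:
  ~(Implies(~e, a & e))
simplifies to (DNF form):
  ~e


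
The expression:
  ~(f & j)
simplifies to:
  ~f | ~j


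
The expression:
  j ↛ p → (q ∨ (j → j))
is always true.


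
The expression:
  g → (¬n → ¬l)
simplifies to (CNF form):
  n ∨ ¬g ∨ ¬l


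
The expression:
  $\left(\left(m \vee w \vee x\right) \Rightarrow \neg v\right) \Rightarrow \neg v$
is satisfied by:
  {w: True, x: True, m: True, v: False}
  {w: True, x: True, v: False, m: False}
  {w: True, m: True, v: False, x: False}
  {w: True, v: False, m: False, x: False}
  {x: True, m: True, v: False, w: False}
  {x: True, v: False, m: False, w: False}
  {m: True, x: False, v: False, w: False}
  {x: False, v: False, m: False, w: False}
  {x: True, w: True, v: True, m: True}
  {x: True, w: True, v: True, m: False}
  {w: True, v: True, m: True, x: False}
  {w: True, v: True, x: False, m: False}
  {m: True, v: True, x: True, w: False}
  {v: True, x: True, w: False, m: False}
  {v: True, m: True, w: False, x: False}


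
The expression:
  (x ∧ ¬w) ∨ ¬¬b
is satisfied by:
  {b: True, x: True, w: False}
  {b: True, w: False, x: False}
  {b: True, x: True, w: True}
  {b: True, w: True, x: False}
  {x: True, w: False, b: False}


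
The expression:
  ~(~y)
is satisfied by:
  {y: True}


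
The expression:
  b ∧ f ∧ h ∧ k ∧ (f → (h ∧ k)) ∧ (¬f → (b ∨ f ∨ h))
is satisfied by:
  {h: True, b: True, f: True, k: True}


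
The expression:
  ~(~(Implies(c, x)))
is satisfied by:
  {x: True, c: False}
  {c: False, x: False}
  {c: True, x: True}


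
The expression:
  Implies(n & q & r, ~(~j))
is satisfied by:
  {j: True, q: False, n: False, r: False}
  {j: False, q: False, n: False, r: False}
  {r: True, j: True, q: False, n: False}
  {r: True, j: False, q: False, n: False}
  {n: True, j: True, q: False, r: False}
  {n: True, j: False, q: False, r: False}
  {r: True, n: True, j: True, q: False}
  {r: True, n: True, j: False, q: False}
  {q: True, j: True, r: False, n: False}
  {q: True, j: False, r: False, n: False}
  {r: True, q: True, j: True, n: False}
  {r: True, q: True, j: False, n: False}
  {n: True, q: True, j: True, r: False}
  {n: True, q: True, j: False, r: False}
  {n: True, q: True, r: True, j: True}


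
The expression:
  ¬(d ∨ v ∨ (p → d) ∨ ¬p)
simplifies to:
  p ∧ ¬d ∧ ¬v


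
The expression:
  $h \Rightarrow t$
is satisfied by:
  {t: True, h: False}
  {h: False, t: False}
  {h: True, t: True}


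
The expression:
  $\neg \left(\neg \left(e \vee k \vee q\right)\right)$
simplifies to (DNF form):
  $e \vee k \vee q$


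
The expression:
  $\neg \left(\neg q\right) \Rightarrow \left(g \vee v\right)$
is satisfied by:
  {v: True, g: True, q: False}
  {v: True, g: False, q: False}
  {g: True, v: False, q: False}
  {v: False, g: False, q: False}
  {q: True, v: True, g: True}
  {q: True, v: True, g: False}
  {q: True, g: True, v: False}


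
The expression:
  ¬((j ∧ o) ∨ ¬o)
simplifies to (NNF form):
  o ∧ ¬j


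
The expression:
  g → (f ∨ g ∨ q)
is always true.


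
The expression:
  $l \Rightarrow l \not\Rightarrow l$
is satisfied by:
  {l: False}


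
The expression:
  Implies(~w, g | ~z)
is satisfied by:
  {w: True, g: True, z: False}
  {w: True, g: False, z: False}
  {g: True, w: False, z: False}
  {w: False, g: False, z: False}
  {z: True, w: True, g: True}
  {z: True, w: True, g: False}
  {z: True, g: True, w: False}


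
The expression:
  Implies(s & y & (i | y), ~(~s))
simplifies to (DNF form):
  True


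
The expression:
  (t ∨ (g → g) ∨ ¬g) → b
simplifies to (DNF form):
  b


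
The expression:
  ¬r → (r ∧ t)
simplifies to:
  r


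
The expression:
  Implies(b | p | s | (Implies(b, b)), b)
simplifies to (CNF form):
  b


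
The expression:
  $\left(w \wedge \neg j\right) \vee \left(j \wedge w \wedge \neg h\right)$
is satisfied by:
  {w: True, h: False, j: False}
  {w: True, j: True, h: False}
  {w: True, h: True, j: False}


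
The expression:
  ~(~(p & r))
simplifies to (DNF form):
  p & r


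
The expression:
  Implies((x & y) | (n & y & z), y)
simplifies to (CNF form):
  True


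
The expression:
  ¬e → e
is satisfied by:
  {e: True}


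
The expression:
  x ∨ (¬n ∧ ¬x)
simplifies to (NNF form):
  x ∨ ¬n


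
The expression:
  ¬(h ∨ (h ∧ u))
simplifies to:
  ¬h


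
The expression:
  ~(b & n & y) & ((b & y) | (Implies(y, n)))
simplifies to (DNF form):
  ~y | (b & ~n) | (n & ~b)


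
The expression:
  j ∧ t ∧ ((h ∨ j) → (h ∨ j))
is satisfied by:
  {t: True, j: True}


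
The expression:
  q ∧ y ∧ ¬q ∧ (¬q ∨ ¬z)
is never true.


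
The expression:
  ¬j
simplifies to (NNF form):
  ¬j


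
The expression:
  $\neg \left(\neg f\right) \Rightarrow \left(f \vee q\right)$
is always true.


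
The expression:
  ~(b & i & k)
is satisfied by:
  {k: False, b: False, i: False}
  {i: True, k: False, b: False}
  {b: True, k: False, i: False}
  {i: True, b: True, k: False}
  {k: True, i: False, b: False}
  {i: True, k: True, b: False}
  {b: True, k: True, i: False}


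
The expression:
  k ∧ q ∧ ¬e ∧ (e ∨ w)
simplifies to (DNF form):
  k ∧ q ∧ w ∧ ¬e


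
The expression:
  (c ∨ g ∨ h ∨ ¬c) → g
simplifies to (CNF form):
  g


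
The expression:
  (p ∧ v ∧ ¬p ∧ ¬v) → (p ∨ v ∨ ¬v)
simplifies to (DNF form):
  True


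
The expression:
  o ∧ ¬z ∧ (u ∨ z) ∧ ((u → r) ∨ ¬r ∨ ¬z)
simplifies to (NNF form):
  o ∧ u ∧ ¬z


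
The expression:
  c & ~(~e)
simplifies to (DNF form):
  c & e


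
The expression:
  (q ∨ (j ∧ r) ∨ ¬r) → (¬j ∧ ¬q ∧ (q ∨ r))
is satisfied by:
  {r: True, q: False, j: False}


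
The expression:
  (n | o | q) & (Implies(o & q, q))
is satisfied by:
  {n: True, q: True, o: True}
  {n: True, q: True, o: False}
  {n: True, o: True, q: False}
  {n: True, o: False, q: False}
  {q: True, o: True, n: False}
  {q: True, o: False, n: False}
  {o: True, q: False, n: False}


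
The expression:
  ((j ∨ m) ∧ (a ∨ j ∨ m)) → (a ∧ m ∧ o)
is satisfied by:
  {a: True, o: True, m: False, j: False}
  {a: True, o: False, m: False, j: False}
  {o: True, j: False, a: False, m: False}
  {j: False, o: False, a: False, m: False}
  {m: True, a: True, o: True, j: False}
  {j: True, m: True, a: True, o: True}


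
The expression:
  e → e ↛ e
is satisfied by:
  {e: False}


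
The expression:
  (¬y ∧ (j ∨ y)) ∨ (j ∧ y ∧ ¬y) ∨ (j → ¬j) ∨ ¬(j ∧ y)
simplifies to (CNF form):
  ¬j ∨ ¬y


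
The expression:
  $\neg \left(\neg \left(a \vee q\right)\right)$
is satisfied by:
  {a: True, q: True}
  {a: True, q: False}
  {q: True, a: False}


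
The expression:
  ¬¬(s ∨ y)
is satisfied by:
  {y: True, s: True}
  {y: True, s: False}
  {s: True, y: False}


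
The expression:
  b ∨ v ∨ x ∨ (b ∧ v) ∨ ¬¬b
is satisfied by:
  {b: True, v: True, x: True}
  {b: True, v: True, x: False}
  {b: True, x: True, v: False}
  {b: True, x: False, v: False}
  {v: True, x: True, b: False}
  {v: True, x: False, b: False}
  {x: True, v: False, b: False}


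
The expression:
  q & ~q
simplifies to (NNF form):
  False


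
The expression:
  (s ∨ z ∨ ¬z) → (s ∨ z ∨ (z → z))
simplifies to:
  True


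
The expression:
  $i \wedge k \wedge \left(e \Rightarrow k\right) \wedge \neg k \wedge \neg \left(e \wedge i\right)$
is never true.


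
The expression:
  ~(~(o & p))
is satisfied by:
  {p: True, o: True}


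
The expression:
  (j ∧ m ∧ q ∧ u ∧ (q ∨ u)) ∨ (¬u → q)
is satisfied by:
  {q: True, u: True}
  {q: True, u: False}
  {u: True, q: False}


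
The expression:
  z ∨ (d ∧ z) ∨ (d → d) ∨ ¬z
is always true.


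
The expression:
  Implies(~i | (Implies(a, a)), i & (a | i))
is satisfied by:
  {i: True}


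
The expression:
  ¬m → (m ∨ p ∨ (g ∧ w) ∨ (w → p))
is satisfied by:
  {m: True, g: True, p: True, w: False}
  {m: True, g: True, w: False, p: False}
  {m: True, p: True, w: False, g: False}
  {m: True, w: False, p: False, g: False}
  {g: True, p: True, w: False, m: False}
  {g: True, w: False, p: False, m: False}
  {p: True, g: False, w: False, m: False}
  {g: False, w: False, p: False, m: False}
  {g: True, m: True, w: True, p: True}
  {g: True, m: True, w: True, p: False}
  {m: True, w: True, p: True, g: False}
  {m: True, w: True, g: False, p: False}
  {p: True, w: True, g: True, m: False}
  {w: True, g: True, m: False, p: False}
  {w: True, p: True, m: False, g: False}


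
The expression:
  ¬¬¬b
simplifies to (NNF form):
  ¬b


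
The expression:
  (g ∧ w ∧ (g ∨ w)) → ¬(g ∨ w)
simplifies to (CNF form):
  ¬g ∨ ¬w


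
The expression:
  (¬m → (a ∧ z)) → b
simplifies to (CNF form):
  (b ∨ ¬m) ∧ (b ∨ ¬a ∨ ¬m) ∧ (b ∨ ¬a ∨ ¬z) ∧ (b ∨ ¬m ∨ ¬z)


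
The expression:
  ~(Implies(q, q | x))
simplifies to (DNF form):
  False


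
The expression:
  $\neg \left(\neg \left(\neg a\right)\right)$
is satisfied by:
  {a: False}


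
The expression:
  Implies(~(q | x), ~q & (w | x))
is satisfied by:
  {x: True, q: True, w: True}
  {x: True, q: True, w: False}
  {x: True, w: True, q: False}
  {x: True, w: False, q: False}
  {q: True, w: True, x: False}
  {q: True, w: False, x: False}
  {w: True, q: False, x: False}


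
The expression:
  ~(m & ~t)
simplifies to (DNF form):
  t | ~m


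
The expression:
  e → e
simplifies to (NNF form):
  True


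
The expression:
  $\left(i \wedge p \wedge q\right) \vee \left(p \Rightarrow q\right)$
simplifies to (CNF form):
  $q \vee \neg p$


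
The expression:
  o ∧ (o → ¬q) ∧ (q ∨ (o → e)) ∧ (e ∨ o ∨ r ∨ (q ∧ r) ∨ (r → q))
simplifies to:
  e ∧ o ∧ ¬q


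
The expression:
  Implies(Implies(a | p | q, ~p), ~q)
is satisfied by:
  {p: True, q: False}
  {q: False, p: False}
  {q: True, p: True}


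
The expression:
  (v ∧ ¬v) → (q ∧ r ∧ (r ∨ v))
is always true.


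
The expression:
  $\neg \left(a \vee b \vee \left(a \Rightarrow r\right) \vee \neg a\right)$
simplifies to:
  $\text{False}$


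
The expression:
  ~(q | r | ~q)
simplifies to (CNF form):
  False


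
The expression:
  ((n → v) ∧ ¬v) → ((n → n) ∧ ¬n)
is always true.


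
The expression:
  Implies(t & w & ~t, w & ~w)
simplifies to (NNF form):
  True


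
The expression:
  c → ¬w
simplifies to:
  ¬c ∨ ¬w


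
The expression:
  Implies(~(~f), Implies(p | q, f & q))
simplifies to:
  q | ~f | ~p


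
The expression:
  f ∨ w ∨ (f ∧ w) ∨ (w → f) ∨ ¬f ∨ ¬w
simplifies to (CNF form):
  True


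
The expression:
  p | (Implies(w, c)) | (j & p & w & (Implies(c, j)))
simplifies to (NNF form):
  c | p | ~w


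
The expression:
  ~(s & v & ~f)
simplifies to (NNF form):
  f | ~s | ~v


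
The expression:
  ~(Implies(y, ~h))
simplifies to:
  h & y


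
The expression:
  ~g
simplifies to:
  ~g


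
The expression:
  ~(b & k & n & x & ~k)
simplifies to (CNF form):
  True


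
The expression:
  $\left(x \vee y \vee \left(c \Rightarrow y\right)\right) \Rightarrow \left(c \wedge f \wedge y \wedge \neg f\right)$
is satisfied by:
  {c: True, x: False, y: False}


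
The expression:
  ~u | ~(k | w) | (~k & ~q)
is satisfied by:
  {w: False, u: False, k: False, q: False}
  {q: True, w: False, u: False, k: False}
  {w: True, q: False, u: False, k: False}
  {q: True, w: True, u: False, k: False}
  {k: True, q: False, w: False, u: False}
  {q: True, k: True, w: False, u: False}
  {k: True, w: True, q: False, u: False}
  {q: True, k: True, w: True, u: False}
  {u: True, k: False, w: False, q: False}
  {u: True, q: True, k: False, w: False}
  {u: True, w: True, k: False, q: False}


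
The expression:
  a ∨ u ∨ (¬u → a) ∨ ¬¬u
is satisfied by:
  {a: True, u: True}
  {a: True, u: False}
  {u: True, a: False}


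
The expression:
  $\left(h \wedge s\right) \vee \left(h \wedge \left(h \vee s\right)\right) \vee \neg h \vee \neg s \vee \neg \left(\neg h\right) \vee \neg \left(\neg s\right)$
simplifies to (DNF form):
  $\text{True}$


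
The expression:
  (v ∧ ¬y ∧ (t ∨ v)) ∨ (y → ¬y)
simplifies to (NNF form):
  ¬y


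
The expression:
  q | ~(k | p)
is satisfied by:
  {q: True, p: False, k: False}
  {q: True, k: True, p: False}
  {q: True, p: True, k: False}
  {q: True, k: True, p: True}
  {k: False, p: False, q: False}


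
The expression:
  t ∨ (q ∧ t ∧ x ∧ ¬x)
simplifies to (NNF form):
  t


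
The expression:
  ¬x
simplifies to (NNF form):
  ¬x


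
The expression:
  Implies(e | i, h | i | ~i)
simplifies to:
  True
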